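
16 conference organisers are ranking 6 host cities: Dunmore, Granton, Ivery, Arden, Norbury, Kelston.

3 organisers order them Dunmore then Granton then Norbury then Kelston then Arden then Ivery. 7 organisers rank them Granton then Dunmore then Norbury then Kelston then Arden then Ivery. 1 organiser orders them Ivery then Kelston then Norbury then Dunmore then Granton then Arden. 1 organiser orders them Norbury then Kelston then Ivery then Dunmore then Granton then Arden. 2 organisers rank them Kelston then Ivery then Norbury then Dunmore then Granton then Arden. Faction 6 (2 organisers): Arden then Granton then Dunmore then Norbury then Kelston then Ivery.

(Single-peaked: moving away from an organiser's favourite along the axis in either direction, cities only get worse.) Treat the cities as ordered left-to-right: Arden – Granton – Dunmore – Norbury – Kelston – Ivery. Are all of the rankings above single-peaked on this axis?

Axis positions: Arden=1, Granton=2, Dunmore=3, Norbury=4, Kelston=5, Ivery=6.
Faction 1 (peak Dunmore at position 3): ranking walks positions 3-2-4-5-1-6, expanding outward from the peak — single-peaked.
Faction 2 (peak Granton at position 2): ranking walks positions 2-3-4-5-1-6, expanding outward from the peak — single-peaked.
Faction 3 (peak Ivery at position 6): ranking walks positions 6-5-4-3-2-1, expanding outward from the peak — single-peaked.
Faction 4 (peak Norbury at position 4): ranking walks positions 4-5-6-3-2-1, expanding outward from the peak — single-peaked.
Faction 5 (peak Kelston at position 5): ranking walks positions 5-6-4-3-2-1, expanding outward from the peak — single-peaked.
Faction 6 (peak Arden at position 1): ranking walks positions 1-2-3-4-5-6, expanding outward from the peak — single-peaked.
Every ranking is single-peaked on this axis.

yes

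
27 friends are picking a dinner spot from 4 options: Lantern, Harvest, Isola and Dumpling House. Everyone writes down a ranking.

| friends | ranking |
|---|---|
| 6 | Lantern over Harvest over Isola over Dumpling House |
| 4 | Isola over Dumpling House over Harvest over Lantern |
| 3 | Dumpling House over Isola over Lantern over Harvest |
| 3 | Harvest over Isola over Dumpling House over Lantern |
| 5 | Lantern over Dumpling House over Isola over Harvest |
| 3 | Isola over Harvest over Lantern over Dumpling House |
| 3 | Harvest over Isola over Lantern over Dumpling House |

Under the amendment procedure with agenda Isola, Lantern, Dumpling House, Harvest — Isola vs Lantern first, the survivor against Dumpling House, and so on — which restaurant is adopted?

Round 1: Isola vs Lantern — 16–11, Isola advances.
Round 2: Isola vs Dumpling House — 19–8, Isola advances.
Round 3: Isola vs Harvest — 15–12, Isola advances.
The agenda winner is Isola.

Isola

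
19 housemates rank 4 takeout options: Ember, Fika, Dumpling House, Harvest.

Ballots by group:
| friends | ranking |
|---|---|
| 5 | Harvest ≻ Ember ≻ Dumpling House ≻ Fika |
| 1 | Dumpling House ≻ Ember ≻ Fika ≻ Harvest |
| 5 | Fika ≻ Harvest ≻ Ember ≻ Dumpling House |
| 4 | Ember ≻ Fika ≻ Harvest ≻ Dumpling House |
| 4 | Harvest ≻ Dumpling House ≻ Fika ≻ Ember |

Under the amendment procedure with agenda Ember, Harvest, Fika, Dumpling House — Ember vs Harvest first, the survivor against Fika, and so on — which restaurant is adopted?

Round 1: Ember vs Harvest — 5–14, Harvest advances.
Round 2: Harvest vs Fika — 9–10, Fika advances.
Round 3: Fika vs Dumpling House — 9–10, Dumpling House advances.
The agenda winner is Dumpling House.

Dumpling House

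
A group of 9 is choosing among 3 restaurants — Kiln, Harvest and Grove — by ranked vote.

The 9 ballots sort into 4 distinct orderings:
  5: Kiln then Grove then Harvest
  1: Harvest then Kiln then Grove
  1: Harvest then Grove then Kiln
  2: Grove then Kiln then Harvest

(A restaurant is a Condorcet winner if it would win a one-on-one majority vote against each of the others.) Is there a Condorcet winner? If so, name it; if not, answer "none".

Check each pair by majority over 9 ballots:
Kiln–Harvest: Kiln 7–2.
Kiln vs Grove: Kiln wins 6–3.
Harvest vs Grove: Grove, 7–2.
Kiln wins every pairwise contest, so Kiln is the Condorcet winner.

Kiln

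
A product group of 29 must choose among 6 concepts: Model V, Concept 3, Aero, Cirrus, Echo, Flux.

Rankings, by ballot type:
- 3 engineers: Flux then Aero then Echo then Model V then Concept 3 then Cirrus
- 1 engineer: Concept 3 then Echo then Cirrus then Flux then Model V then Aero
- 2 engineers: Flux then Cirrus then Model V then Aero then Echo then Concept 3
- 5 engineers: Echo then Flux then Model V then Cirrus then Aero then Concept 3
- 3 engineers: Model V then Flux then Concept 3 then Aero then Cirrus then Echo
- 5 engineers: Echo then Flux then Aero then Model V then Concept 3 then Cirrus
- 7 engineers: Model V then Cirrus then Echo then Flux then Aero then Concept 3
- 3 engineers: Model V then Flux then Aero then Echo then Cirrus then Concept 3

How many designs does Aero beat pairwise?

Aero against each rival (29 engineers):
Aero vs Model V: Aero is ranked higher on 3+5 = 8 ballots, Model V on 21. Model V wins 21–8.
Aero vs Concept 3: 25 to 4, Aero.
Aero vs Cirrus: Cirrus wins 15–14.
Aero vs Echo: Aero preferred on 3+2+3+3 = 11 ballots; Echo wins 18–11.
Aero vs Flux: Aero is ranked higher on 0 ballots, Flux on 29. Flux wins 29–0.
Aero beats Concept 3; loses to Model V, Cirrus, Echo, Flux — 1 pairwise win.

1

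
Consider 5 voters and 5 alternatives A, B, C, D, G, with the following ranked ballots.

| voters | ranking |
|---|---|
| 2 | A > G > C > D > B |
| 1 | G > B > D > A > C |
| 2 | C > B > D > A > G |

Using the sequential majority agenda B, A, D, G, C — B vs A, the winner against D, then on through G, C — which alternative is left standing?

Round 1: B vs A — 3–2, B advances.
Round 2: B vs D — 3–2, B advances.
Round 3: B vs G — 2–3, G advances.
Round 4: G vs C — 3–2, G advances.
The agenda winner is G.

G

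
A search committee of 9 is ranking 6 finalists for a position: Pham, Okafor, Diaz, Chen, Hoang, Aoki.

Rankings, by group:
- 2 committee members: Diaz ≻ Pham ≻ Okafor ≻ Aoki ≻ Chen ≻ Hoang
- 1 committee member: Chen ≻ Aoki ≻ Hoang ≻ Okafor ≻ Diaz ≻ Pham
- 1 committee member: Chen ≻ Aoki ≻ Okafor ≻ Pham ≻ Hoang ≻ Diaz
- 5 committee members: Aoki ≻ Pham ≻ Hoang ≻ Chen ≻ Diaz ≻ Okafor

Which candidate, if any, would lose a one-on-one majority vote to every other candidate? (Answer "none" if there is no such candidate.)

Pairwise majorities:
Pham vs Okafor: 7 to 2, Pham.
Pham vs Diaz: 6 to 3, Pham.
Pham vs Chen: Pham, 7–2.
Pham–Hoang: Pham 8–1.
Pham vs Aoki: 2 to 7, Aoki.
Okafor vs Diaz: Diaz, 7–2.
Okafor vs Chen: 2 to 7, Chen.
Okafor vs Hoang: Okafor is ranked higher on 2+1 = 3 ballots, Hoang on 6. Hoang wins 6–3.
Okafor vs Aoki: Aoki wins 7–2.
Diaz vs Chen: Chen, 7–2.
Diaz vs Hoang: 2 to 7, Hoang.
Diaz vs Aoki: Diaz is ranked higher on 2 ballots, Aoki on 7. Aoki wins 7–2.
Chen vs Hoang: Chen preferred on 2+1+1 = 4 ballots; Hoang wins 5–4.
Chen vs Aoki: Aoki wins 7–2.
Hoang vs Aoki: 0 to 9, Aoki.
Only Okafor has no wins; Okafor is the Condorcet loser.

Okafor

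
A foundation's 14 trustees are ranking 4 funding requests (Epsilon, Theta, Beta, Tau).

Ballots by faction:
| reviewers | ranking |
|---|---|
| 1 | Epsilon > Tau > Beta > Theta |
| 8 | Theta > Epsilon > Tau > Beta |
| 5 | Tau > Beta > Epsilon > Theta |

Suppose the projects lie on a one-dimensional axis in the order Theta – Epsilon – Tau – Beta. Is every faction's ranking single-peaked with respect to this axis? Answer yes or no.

Axis positions: Theta=1, Epsilon=2, Tau=3, Beta=4.
Faction 1 (peak Epsilon at position 2): ranking walks positions 2-3-4-1, expanding outward from the peak — single-peaked.
Faction 2 (peak Theta at position 1): ranking walks positions 1-2-3-4, expanding outward from the peak — single-peaked.
Faction 3 (peak Tau at position 3): ranking walks positions 3-4-2-1, expanding outward from the peak — single-peaked.
Every ranking is single-peaked on this axis.

yes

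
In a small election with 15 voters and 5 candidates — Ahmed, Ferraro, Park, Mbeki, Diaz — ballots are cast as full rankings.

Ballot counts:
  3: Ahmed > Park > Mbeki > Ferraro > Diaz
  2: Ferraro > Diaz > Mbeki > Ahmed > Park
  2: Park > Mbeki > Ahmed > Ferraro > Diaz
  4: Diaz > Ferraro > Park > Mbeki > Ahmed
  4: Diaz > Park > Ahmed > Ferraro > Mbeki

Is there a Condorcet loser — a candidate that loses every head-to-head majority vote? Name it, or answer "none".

none

Pairwise majorities:
Ahmed vs Ferraro: 3+2+4 = 9 for Ahmed, 6 for Ferraro — Ahmed by 9–6.
Ahmed vs Park: Park wins 10–5.
Ahmed vs Mbeki: Mbeki, 8–7.
Ahmed vs Diaz: Diaz wins 10–5.
Ferraro vs Park: Ferraro preferred on 2+4 = 6 ballots; Park wins 9–6.
Ferraro vs Mbeki: Ferraro is ranked higher on 2+4+4 = 10 ballots, Mbeki on 5. Ferraro wins 10–5.
Ferraro vs Diaz: Ferraro is ranked higher on 3+2+2 = 7 ballots, Diaz on 8. Diaz wins 8–7.
Park vs Mbeki: 13 to 2, Park.
Park–Diaz: Diaz 10–5.
Mbeki vs Diaz: Mbeki preferred on 3+2 = 5 ballots; Diaz wins 10–5.
Each candidate has at least one pairwise win (Ahmed beats Ferraro; Ferraro beats Mbeki; Park beats Ahmed; Mbeki beats Ahmed; Diaz beats Ahmed) — no Condorcet loser.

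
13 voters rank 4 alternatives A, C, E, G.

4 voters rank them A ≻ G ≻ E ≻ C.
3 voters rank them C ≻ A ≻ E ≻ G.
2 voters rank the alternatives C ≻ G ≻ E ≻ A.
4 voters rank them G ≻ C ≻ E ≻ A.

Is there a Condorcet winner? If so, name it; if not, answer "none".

Check each pair by majority over 13 ballots:
A vs C: 4 to 9, C.
A vs E: A preferred on 4+3 = 7 ballots; A wins 7–6.
A vs G: 7 to 6, A.
C vs E: 3+2+4 = 9 for C, 4 for E — C by 9–4.
C vs G: C preferred on 3+2 = 5 ballots; G wins 8–5.
E vs G: E is ranked higher on 3 ballots, G on 10. G wins 10–3.
Each alternative drops at least one matchup (A loses to C; C loses to G; E loses to A; G loses to A); the cycle A → G → C → A rules out a Condorcet winner.

none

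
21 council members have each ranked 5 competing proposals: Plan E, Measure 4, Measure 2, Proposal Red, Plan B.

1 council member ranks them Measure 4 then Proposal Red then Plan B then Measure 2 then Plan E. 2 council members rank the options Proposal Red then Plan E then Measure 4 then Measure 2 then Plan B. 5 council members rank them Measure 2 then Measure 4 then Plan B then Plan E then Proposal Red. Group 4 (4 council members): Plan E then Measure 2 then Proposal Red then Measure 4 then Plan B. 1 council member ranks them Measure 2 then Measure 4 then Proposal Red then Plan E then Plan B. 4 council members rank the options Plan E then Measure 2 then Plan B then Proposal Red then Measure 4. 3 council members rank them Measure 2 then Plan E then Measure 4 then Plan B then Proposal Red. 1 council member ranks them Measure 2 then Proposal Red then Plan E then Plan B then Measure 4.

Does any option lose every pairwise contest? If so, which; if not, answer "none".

none

Head-to-head results (21 council members):
Plan E–Measure 4: Plan E 14–7.
Plan E vs Measure 2: 10 to 11, Measure 2.
Plan E vs Proposal Red: Plan E is ranked higher on 5+4+4+3 = 16 ballots, Proposal Red on 5. Plan E wins 16–5.
Plan E vs Plan B: 2+4+1+4+3+1 = 15 for Plan E, 6 for Plan B — Plan E by 15–6.
Measure 4 vs Measure 2: 3 to 18, Measure 2.
Measure 4 vs Proposal Red: Measure 4 is ranked higher on 1+5+1+3 = 10 ballots, Proposal Red on 11. Proposal Red wins 11–10.
Measure 4–Plan B: Measure 4 16–5.
Measure 2 vs Proposal Red: Measure 2 wins 18–3.
Measure 2–Plan B: Measure 2 20–1.
Proposal Red vs Plan B: Plan B, 12–9.
Every option wins at least one matchup (Plan E beats Measure 4; Measure 4 beats Plan B; Measure 2 beats Plan E; Proposal Red beats Measure 4; Plan B beats Proposal Red), so there is no Condorcet loser.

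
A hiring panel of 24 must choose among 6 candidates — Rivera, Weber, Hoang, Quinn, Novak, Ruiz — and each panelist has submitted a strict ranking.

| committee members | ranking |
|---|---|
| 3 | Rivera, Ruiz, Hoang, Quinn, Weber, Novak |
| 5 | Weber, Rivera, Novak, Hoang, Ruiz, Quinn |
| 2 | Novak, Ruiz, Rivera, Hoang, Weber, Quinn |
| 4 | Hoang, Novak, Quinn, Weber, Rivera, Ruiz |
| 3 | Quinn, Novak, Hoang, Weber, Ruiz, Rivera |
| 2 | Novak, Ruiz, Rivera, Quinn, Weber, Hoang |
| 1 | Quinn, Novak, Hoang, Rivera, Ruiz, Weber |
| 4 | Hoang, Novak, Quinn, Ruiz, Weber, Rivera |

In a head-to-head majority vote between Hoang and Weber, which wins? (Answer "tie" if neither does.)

Hoang

Ballots ranking Hoang above Weber: 3 + 2 + 4 + 3 + 1 + 4 = 17.
Ballots ranking Weber above Hoang: 24 − 17 = 7.
Hoang wins the head-to-head 17–7.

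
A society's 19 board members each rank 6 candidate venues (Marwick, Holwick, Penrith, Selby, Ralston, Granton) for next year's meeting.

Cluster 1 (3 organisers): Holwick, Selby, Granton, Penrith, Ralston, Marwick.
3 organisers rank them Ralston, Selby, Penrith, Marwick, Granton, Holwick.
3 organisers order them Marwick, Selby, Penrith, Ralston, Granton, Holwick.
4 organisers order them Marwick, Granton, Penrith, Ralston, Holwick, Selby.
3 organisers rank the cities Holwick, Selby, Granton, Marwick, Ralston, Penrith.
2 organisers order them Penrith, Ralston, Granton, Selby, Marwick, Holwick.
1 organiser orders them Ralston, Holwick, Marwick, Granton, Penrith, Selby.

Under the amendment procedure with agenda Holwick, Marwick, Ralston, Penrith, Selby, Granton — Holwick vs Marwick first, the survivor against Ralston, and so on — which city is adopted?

Round 1: Holwick vs Marwick — 7–12, Marwick advances.
Round 2: Marwick vs Ralston — 10–9, Marwick advances.
Round 3: Marwick vs Penrith — 11–8, Marwick advances.
Round 4: Marwick vs Selby — 8–11, Selby advances.
Round 5: Selby vs Granton — 12–7, Selby advances.
The agenda winner is Selby.

Selby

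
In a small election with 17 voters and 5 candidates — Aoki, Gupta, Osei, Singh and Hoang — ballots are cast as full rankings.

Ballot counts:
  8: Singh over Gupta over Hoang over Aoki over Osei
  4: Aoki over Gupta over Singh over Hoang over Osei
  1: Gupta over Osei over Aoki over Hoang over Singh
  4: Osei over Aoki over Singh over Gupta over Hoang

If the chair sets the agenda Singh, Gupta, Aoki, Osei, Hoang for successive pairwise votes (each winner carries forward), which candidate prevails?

Round 1: Singh vs Gupta — 12–5, Singh advances.
Round 2: Singh vs Aoki — 8–9, Aoki advances.
Round 3: Aoki vs Osei — 12–5, Aoki advances.
Round 4: Aoki vs Hoang — 9–8, Aoki advances.
Aoki survives the agenda.

Aoki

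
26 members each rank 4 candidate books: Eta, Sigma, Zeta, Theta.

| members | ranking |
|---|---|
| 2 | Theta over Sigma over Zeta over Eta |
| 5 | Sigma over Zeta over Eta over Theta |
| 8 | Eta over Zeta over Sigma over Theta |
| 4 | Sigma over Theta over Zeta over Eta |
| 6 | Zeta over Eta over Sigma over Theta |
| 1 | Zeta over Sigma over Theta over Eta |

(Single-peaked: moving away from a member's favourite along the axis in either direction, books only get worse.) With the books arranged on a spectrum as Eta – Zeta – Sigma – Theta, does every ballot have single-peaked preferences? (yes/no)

Axis positions: Eta=1, Zeta=2, Sigma=3, Theta=4.
Bloc 1 (peak Theta at position 4): ranking walks positions 4-3-2-1, expanding outward from the peak — single-peaked.
Bloc 2 (peak Sigma at position 3): ranking walks positions 3-2-1-4, expanding outward from the peak — single-peaked.
Bloc 3 (peak Eta at position 1): ranking walks positions 1-2-3-4, expanding outward from the peak — single-peaked.
Bloc 4 (peak Sigma at position 3): ranking walks positions 3-4-2-1, expanding outward from the peak — single-peaked.
Bloc 5 (peak Zeta at position 2): ranking walks positions 2-1-3-4, expanding outward from the peak — single-peaked.
Bloc 6 (peak Zeta at position 2): ranking walks positions 2-3-4-1, expanding outward from the peak — single-peaked.
Every ranking is single-peaked on this axis.

yes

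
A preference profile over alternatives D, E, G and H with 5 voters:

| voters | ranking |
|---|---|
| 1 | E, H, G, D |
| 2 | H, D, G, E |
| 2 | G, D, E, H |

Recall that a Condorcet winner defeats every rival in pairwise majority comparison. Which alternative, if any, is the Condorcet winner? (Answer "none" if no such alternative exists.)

none

Check each pair by majority over 5 ballots:
D vs E: 4 to 1, D.
D vs G: G wins 3–2.
D vs H: H, 3–2.
E vs G: G wins 4–1.
E vs H: E preferred on 1+2 = 3 ballots; E wins 3–2.
G–H: H 3–2.
No alternative is unbeaten: D loses to G; E loses to D; G loses to H; H loses to E. In particular D → E → H → D is a majority cycle — no Condorcet winner exists.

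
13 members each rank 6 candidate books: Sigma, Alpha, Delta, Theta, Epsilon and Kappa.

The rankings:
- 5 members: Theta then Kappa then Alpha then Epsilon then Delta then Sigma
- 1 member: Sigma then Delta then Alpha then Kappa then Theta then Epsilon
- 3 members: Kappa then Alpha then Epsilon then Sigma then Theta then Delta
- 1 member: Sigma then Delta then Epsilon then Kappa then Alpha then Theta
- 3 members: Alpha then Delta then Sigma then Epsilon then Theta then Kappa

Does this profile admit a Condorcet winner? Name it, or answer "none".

none

Pairwise majorities:
Sigma vs Alpha: Alpha, 11–2.
Sigma vs Delta: Delta wins 8–5.
Sigma vs Theta: Sigma, 8–5.
Sigma vs Epsilon: Epsilon, 8–5.
Sigma vs Kappa: Kappa wins 8–5.
Alpha–Delta: Alpha 11–2.
Alpha–Theta: Alpha 8–5.
Alpha vs Epsilon: Alpha, 12–1.
Alpha vs Kappa: Kappa wins 9–4.
Delta vs Theta: Theta wins 8–5.
Delta–Epsilon: Epsilon 8–5.
Delta vs Kappa: Kappa, 8–5.
Theta vs Epsilon: Epsilon, 7–6.
Theta vs Kappa: Theta, 8–5.
Epsilon vs Kappa: Kappa, 9–4.
No book is unbeaten: Sigma loses to Alpha; Alpha loses to Kappa; Delta loses to Alpha; Theta loses to Sigma; Epsilon loses to Alpha; Kappa loses to Theta. In particular Sigma > Theta > Delta > Sigma is a majority cycle — no Condorcet winner exists.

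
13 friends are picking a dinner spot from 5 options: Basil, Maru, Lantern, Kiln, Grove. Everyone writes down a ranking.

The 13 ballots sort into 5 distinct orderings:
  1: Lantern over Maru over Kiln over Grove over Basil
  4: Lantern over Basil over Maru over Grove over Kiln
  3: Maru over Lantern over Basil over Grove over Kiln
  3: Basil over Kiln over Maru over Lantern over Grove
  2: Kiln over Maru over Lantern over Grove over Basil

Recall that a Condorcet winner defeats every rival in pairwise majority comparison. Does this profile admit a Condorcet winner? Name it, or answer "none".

none

Head-to-head results (13 friends):
Basil vs Maru: 4+3 = 7 for Basil, 6 for Maru — Basil by 7–6.
Basil vs Lantern: 3 to 10, Lantern.
Basil vs Kiln: 10 to 3, Basil.
Basil vs Grove: 10 to 3, Basil.
Maru vs Lantern: 3+3+2 = 8 for Maru, 5 for Lantern — Maru by 8–5.
Maru vs Kiln: 1+4+3 = 8 for Maru, 5 for Kiln — Maru by 8–5.
Maru vs Grove: Maru preferred on 1+4+3+3+2 = 13 ballots; Maru wins 13–0.
Lantern vs Kiln: 8 to 5, Lantern.
Lantern vs Grove: Lantern preferred on 1+4+3+3+2 = 13 ballots; Lantern wins 13–0.
Kiln vs Grove: Kiln is ranked higher on 1+3+2 = 6 ballots, Grove on 7. Grove wins 7–6.
Each restaurant drops at least one matchup (Basil loses to Lantern; Maru loses to Basil; Lantern loses to Maru; Kiln loses to Basil; Grove loses to Basil); the cycle Basil beats Maru beats Lantern beats Basil rules out a Condorcet winner.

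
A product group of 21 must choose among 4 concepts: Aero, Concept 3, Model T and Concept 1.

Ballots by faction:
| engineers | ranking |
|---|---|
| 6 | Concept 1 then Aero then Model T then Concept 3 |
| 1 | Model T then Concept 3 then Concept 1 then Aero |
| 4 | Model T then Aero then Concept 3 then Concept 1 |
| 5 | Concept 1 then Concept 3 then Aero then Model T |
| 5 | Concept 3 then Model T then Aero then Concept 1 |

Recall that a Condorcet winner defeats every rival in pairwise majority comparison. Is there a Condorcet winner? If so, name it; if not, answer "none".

Head-to-head results (21 engineers):
Aero vs Concept 3: Concept 3, 11–10.
Aero–Model T: Aero 11–10.
Aero vs Concept 1: Concept 1 wins 12–9.
Concept 3 vs Model T: Model T, 11–10.
Concept 3–Concept 1: Concept 1 11–10.
Model T vs Concept 1: Concept 1 wins 11–10.
Concept 1 wins every pairwise contest, so Concept 1 is the Condorcet winner.

Concept 1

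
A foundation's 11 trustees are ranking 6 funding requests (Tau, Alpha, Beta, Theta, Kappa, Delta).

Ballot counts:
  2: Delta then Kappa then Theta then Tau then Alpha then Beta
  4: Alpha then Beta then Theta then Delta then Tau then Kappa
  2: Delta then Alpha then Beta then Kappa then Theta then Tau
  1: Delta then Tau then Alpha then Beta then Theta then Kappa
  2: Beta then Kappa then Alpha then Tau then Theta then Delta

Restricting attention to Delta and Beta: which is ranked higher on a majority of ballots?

Ballots ranking Delta above Beta: 2 + 2 + 1 = 5.
Ballots ranking Beta above Delta: 11 − 5 = 6.
Beta wins the head-to-head 6–5.

Beta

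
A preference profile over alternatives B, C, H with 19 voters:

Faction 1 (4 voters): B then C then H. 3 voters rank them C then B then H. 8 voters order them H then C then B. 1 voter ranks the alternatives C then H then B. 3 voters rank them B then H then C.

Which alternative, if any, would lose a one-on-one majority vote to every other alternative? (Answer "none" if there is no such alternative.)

none

Head-to-head results (19 voters):
B vs C: C, 12–7.
B vs H: B, 10–9.
C vs H: 4+3+1 = 8 for C, 11 for H — H by 11–8.
Every alternative wins at least one matchup (B beats H; C beats B; H beats C), so there is no Condorcet loser.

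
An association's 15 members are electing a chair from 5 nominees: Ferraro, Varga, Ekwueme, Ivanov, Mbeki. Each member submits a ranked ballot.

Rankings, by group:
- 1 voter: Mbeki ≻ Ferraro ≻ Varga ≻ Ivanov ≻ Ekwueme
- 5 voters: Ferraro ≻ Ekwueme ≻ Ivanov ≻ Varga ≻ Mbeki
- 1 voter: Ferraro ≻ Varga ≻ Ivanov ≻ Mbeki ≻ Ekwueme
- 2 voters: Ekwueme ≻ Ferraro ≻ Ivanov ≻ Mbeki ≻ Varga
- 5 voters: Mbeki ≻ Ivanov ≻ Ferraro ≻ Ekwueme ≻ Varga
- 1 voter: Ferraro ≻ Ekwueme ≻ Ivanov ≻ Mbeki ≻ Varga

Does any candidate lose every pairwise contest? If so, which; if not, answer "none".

Head-to-head results (15 voters):
Ferraro vs Varga: 1+5+1+2+5+1 = 15 for Ferraro, 0 for Varga — Ferraro by 15–0.
Ferraro–Ekwueme: Ferraro 13–2.
Ferraro–Ivanov: Ferraro 10–5.
Ferraro vs Mbeki: Ferraro wins 9–6.
Varga vs Ekwueme: Varga is ranked higher on 1+1 = 2 ballots, Ekwueme on 13. Ekwueme wins 13–2.
Varga vs Ivanov: Ivanov, 13–2.
Varga vs Mbeki: Varga preferred on 5+1 = 6 ballots; Mbeki wins 9–6.
Ekwueme vs Ivanov: 5+2+1 = 8 for Ekwueme, 7 for Ivanov — Ekwueme by 8–7.
Ekwueme–Mbeki: Ekwueme 8–7.
Ivanov vs Mbeki: Ivanov wins 9–6.
Varga loses to every other candidate — it is the Condorcet loser.

Varga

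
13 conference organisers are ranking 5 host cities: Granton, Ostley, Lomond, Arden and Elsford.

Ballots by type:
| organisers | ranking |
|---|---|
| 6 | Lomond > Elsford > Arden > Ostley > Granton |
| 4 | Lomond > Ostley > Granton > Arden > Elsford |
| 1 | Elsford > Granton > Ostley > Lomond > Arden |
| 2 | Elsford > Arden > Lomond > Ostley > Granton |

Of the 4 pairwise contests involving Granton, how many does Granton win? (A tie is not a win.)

Granton against each rival (13 organisers):
Granton–Ostley: Ostley 12–1.
Granton vs Lomond: Lomond wins 12–1.
Granton vs Arden: Granton is ranked higher on 4+1 = 5 ballots, Arden on 8. Arden wins 8–5.
Granton vs Elsford: Elsford wins 9–4.
Granton beats no one; loses to Ostley, Lomond, Arden, Elsford — 0 pairwise wins.

0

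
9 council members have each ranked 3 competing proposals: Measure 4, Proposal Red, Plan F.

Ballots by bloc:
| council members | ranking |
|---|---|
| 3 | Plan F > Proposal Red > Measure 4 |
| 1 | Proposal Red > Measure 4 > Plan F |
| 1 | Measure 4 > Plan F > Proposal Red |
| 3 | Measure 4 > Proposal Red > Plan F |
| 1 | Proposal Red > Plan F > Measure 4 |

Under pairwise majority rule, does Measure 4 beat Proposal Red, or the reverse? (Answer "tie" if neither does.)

Ballots ranking Measure 4 above Proposal Red: 1 + 3 = 4.
Ballots ranking Proposal Red above Measure 4: 9 − 4 = 5.
Proposal Red wins the head-to-head 5–4.

Proposal Red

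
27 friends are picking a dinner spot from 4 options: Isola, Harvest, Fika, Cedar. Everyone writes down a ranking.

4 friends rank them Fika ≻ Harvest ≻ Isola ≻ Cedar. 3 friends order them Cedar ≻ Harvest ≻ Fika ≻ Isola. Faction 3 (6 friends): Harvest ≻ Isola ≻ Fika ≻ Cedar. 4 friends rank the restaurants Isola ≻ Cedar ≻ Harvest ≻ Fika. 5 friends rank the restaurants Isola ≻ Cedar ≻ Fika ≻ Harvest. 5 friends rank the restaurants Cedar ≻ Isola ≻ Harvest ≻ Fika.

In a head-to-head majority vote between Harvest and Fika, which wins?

Ballots ranking Harvest above Fika: 3 + 6 + 4 + 5 = 18.
Ballots ranking Fika above Harvest: 27 − 18 = 9.
Harvest wins the head-to-head 18–9.

Harvest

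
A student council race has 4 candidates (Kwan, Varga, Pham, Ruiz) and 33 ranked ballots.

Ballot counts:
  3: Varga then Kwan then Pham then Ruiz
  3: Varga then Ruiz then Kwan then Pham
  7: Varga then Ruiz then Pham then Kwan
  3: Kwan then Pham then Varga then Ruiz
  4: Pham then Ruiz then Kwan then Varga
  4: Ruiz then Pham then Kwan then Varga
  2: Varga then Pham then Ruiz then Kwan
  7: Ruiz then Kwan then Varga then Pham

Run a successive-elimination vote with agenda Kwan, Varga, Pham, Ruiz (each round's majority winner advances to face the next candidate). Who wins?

Round 1: Kwan vs Varga — 18–15, Kwan advances.
Round 2: Kwan vs Pham — 16–17, Pham advances.
Round 3: Pham vs Ruiz — 12–21, Ruiz advances.
Ruiz survives the agenda.

Ruiz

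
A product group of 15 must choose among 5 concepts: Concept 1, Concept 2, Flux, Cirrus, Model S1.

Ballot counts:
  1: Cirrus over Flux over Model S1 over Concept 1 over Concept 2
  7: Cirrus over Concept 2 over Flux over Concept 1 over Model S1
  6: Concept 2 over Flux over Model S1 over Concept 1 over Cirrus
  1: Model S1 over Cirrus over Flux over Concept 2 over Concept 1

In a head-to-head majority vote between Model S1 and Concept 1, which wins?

Model S1

Ballots ranking Model S1 above Concept 1: 1 + 6 + 1 = 8.
Ballots ranking Concept 1 above Model S1: 15 − 8 = 7.
Model S1 wins the head-to-head 8–7.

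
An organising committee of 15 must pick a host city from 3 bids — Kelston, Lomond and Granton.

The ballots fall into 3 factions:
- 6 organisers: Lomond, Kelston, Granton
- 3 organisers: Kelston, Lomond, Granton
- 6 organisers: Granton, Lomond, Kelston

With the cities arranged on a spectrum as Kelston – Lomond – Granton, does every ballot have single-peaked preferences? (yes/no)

yes

Axis positions: Kelston=1, Lomond=2, Granton=3.
Faction 1 (peak Lomond at position 2): ranking walks positions 2-1-3, expanding outward from the peak — single-peaked.
Faction 2 (peak Kelston at position 1): ranking walks positions 1-2-3, expanding outward from the peak — single-peaked.
Faction 3 (peak Granton at position 3): ranking walks positions 3-2-1, expanding outward from the peak — single-peaked.
Every ranking is single-peaked on this axis.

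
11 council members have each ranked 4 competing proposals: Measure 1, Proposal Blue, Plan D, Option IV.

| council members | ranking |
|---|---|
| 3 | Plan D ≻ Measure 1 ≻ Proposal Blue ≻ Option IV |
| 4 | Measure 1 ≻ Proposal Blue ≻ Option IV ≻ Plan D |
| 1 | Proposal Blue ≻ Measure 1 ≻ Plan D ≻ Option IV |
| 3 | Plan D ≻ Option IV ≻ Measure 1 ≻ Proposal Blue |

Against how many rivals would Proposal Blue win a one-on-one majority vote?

1

Proposal Blue against each rival (11 council members):
Proposal Blue–Measure 1: Measure 1 10–1.
Proposal Blue vs Plan D: Plan D wins 6–5.
Proposal Blue vs Option IV: 3+4+1 = 8 for Proposal Blue, 3 for Option IV — Proposal Blue by 8–3.
Proposal Blue beats Option IV; loses to Measure 1, Plan D — 1 pairwise win.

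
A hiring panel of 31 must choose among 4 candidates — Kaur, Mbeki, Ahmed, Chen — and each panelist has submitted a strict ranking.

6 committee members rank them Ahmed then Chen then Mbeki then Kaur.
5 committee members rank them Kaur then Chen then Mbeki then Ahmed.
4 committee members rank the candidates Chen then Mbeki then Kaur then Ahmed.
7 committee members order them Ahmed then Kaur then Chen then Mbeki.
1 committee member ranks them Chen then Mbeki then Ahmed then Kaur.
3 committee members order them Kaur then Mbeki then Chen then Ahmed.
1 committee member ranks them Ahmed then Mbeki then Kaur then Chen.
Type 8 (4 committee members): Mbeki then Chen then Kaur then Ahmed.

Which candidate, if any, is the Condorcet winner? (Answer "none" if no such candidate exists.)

Head-to-head results (31 committee members):
Kaur vs Mbeki: 15 to 16, Mbeki.
Kaur vs Ahmed: Kaur preferred on 5+4+3+4 = 16 ballots; Kaur wins 16–15.
Kaur vs Chen: 16 to 15, Kaur.
Mbeki vs Ahmed: 5+4+1+3+4 = 17 for Mbeki, 14 for Ahmed — Mbeki by 17–14.
Mbeki vs Chen: Mbeki is ranked higher on 3+1+4 = 8 ballots, Chen on 23. Chen wins 23–8.
Ahmed vs Chen: Ahmed is ranked higher on 6+7+1 = 14 ballots, Chen on 17. Chen wins 17–14.
Each candidate drops at least one matchup (Kaur loses to Mbeki; Mbeki loses to Chen; Ahmed loses to Kaur; Chen loses to Kaur); the cycle Kaur → Chen → Mbeki → Kaur rules out a Condorcet winner.

none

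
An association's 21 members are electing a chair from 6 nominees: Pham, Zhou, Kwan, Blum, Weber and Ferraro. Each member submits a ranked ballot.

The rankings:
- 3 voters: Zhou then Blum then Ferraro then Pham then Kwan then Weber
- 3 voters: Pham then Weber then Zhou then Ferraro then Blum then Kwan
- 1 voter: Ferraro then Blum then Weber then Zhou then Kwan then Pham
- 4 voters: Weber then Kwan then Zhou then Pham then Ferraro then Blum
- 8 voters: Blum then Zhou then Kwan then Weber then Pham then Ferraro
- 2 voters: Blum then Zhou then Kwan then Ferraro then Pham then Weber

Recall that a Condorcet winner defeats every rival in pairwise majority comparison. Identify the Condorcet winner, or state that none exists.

Pairwise majorities:
Pham vs Zhou: 3 to 18, Zhou.
Pham vs Kwan: 6 to 15, Kwan.
Pham vs Blum: 7 to 14, Blum.
Pham vs Weber: Pham preferred on 3+3+2 = 8 ballots; Weber wins 13–8.
Pham vs Ferraro: 3+4+8 = 15 for Pham, 6 for Ferraro — Pham by 15–6.
Zhou vs Kwan: 3+3+1+8+2 = 17 for Zhou, 4 for Kwan — Zhou by 17–4.
Zhou vs Blum: 3+3+4 = 10 for Zhou, 11 for Blum — Blum by 11–10.
Zhou vs Weber: Zhou is ranked higher on 3+8+2 = 13 ballots, Weber on 8. Zhou wins 13–8.
Zhou vs Ferraro: 3+3+4+8+2 = 20 for Zhou, 1 for Ferraro — Zhou by 20–1.
Kwan vs Blum: 4 to 17, Blum.
Kwan vs Weber: Kwan is ranked higher on 3+8+2 = 13 ballots, Weber on 8. Kwan wins 13–8.
Kwan vs Ferraro: 14 to 7, Kwan.
Blum vs Weber: Blum is ranked higher on 3+1+8+2 = 14 ballots, Weber on 7. Blum wins 14–7.
Blum vs Ferraro: 13 to 8, Blum.
Weber vs Ferraro: Weber is ranked higher on 3+4+8 = 15 ballots, Ferraro on 6. Weber wins 15–6.
Blum beats each of Pham, Zhou, Kwan, Weber, Ferraro — Blum is the Condorcet winner.

Blum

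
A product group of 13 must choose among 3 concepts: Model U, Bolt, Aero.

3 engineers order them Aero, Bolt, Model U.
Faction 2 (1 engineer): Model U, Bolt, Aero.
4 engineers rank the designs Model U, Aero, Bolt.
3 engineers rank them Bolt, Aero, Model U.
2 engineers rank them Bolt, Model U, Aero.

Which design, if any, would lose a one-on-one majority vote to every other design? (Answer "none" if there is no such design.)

none

Head-to-head results (13 engineers):
Model U vs Bolt: 1+4 = 5 for Model U, 8 for Bolt — Bolt by 8–5.
Model U vs Aero: Model U is ranked higher on 1+4+2 = 7 ballots, Aero on 6. Model U wins 7–6.
Bolt vs Aero: Bolt is ranked higher on 1+3+2 = 6 ballots, Aero on 7. Aero wins 7–6.
Every design wins at least one matchup (Model U beats Aero; Bolt beats Model U; Aero beats Bolt), so there is no Condorcet loser.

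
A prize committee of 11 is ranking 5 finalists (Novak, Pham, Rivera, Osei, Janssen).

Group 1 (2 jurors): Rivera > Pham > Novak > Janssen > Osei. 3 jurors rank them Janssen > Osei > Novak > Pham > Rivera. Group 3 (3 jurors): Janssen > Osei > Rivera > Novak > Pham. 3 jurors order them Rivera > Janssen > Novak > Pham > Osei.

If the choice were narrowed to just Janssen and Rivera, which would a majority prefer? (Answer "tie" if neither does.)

Ballots ranking Janssen above Rivera: 3 + 3 = 6.
Ballots ranking Rivera above Janssen: 11 − 6 = 5.
Janssen wins the head-to-head 6–5.

Janssen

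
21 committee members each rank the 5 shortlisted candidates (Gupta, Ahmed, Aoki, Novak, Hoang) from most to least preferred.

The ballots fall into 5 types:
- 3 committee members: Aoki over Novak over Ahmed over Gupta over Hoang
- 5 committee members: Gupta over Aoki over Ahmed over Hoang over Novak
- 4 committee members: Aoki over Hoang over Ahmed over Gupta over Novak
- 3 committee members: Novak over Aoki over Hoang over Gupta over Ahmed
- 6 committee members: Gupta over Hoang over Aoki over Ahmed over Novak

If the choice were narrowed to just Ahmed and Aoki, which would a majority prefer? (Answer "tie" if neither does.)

Aoki

No ballot ranks Ahmed above Aoki: 0.
Ballots ranking Aoki above Ahmed: 21 − 0 = 21.
Aoki wins the head-to-head 21–0.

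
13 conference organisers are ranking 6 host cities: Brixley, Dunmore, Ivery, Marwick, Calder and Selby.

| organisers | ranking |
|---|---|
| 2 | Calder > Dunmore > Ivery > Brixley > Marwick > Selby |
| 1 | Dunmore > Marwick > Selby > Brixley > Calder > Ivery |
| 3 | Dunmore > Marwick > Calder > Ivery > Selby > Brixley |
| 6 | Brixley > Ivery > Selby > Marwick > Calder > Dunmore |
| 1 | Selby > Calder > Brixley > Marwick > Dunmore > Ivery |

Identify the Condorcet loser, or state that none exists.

Pairwise majorities:
Brixley vs Dunmore: Brixley preferred on 6+1 = 7 ballots; Brixley wins 7–6.
Brixley vs Ivery: Brixley is ranked higher on 1+6+1 = 8 ballots, Ivery on 5. Brixley wins 8–5.
Brixley vs Marwick: 9 to 4, Brixley.
Brixley vs Calder: Brixley, 7–6.
Brixley vs Selby: Brixley, 8–5.
Dunmore vs Ivery: 2+1+3+1 = 7 for Dunmore, 6 for Ivery — Dunmore by 7–6.
Dunmore vs Marwick: Dunmore preferred on 2+1+3 = 6 ballots; Marwick wins 7–6.
Dunmore vs Calder: Dunmore is ranked higher on 1+3 = 4 ballots, Calder on 9. Calder wins 9–4.
Dunmore vs Selby: 2+1+3 = 6 for Dunmore, 7 for Selby — Selby by 7–6.
Ivery vs Marwick: 2+6 = 8 for Ivery, 5 for Marwick — Ivery by 8–5.
Ivery vs Calder: 6 for Ivery, 7 for Calder — Calder by 7–6.
Ivery vs Selby: Ivery, 11–2.
Marwick vs Calder: Marwick is ranked higher on 1+3+6 = 10 ballots, Calder on 3. Marwick wins 10–3.
Marwick vs Selby: Selby, 7–6.
Calder vs Selby: 5 to 8, Selby.
No city is winless: Brixley beats Dunmore; Dunmore beats Ivery; Ivery beats Marwick; Marwick beats Dunmore; Calder beats Dunmore; Selby beats Dunmore. There is no Condorcet loser.

none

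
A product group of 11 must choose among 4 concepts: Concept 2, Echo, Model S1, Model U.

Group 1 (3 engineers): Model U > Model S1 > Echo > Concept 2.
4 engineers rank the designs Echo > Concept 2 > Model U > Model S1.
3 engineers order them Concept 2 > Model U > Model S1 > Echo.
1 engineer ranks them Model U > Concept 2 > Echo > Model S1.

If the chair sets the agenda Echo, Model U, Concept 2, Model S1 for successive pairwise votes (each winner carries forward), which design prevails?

Concept 2

Round 1: Echo vs Model U — 4–7, Model U advances.
Round 2: Model U vs Concept 2 — 4–7, Concept 2 advances.
Round 3: Concept 2 vs Model S1 — 8–3, Concept 2 advances.
The agenda winner is Concept 2.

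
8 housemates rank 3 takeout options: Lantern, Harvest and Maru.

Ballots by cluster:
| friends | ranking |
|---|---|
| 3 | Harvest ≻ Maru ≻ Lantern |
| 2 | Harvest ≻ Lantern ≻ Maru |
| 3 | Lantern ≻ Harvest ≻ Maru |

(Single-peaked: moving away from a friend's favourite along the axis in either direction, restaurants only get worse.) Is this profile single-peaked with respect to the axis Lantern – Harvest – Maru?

yes

Axis positions: Lantern=1, Harvest=2, Maru=3.
Cluster 1 (peak Harvest at position 2): ranking walks positions 2-3-1, expanding outward from the peak — single-peaked.
Cluster 2 (peak Harvest at position 2): ranking walks positions 2-1-3, expanding outward from the peak — single-peaked.
Cluster 3 (peak Lantern at position 1): ranking walks positions 1-2-3, expanding outward from the peak — single-peaked.
Every ranking is single-peaked on this axis.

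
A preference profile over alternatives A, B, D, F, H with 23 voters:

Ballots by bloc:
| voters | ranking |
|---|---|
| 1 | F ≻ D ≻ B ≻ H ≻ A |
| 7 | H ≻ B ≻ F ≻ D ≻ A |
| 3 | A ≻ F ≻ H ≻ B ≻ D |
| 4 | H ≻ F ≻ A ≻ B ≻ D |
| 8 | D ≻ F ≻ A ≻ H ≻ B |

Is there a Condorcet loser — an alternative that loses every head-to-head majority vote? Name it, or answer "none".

Head-to-head results (23 voters):
A–B: A 15–8.
A vs D: D wins 16–7.
A–F: F 20–3.
A vs H: 11 to 12, H.
B vs D: B, 14–9.
B vs F: F, 16–7.
B vs H: H, 22–1.
D vs F: F, 15–8.
D vs H: 9 to 14, H.
F vs H: 1+3+8 = 12 for F, 11 for H — F by 12–11.
Each alternative has at least one pairwise win (A beats B; B beats D; D beats A; F beats A; H beats A) — no Condorcet loser.

none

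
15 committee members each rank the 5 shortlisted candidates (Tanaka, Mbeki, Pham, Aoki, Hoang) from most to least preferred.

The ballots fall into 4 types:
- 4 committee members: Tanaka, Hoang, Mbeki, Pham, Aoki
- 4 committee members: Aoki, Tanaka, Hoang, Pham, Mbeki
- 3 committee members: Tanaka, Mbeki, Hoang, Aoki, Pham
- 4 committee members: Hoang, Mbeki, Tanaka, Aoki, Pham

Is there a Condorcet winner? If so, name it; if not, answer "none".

Check each pair by majority over 15 ballots:
Tanaka vs Mbeki: Tanaka wins 11–4.
Tanaka vs Pham: Tanaka, 15–0.
Tanaka vs Aoki: Tanaka, 11–4.
Tanaka–Hoang: Tanaka 11–4.
Mbeki vs Pham: Mbeki, 11–4.
Mbeki–Aoki: Mbeki 11–4.
Mbeki vs Hoang: Hoang, 12–3.
Pham vs Aoki: Aoki wins 11–4.
Pham vs Hoang: Hoang wins 15–0.
Aoki vs Hoang: Hoang, 11–4.
Tanaka beats each of Mbeki, Pham, Aoki, Hoang — Tanaka is the Condorcet winner.

Tanaka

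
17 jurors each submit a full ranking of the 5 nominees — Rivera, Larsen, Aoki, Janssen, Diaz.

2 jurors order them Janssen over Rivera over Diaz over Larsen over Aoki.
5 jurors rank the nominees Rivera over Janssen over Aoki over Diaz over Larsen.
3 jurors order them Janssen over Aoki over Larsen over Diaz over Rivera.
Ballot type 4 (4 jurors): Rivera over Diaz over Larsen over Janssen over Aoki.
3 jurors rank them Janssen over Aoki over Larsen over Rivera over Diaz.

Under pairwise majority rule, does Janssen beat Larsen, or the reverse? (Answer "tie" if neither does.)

Ballots ranking Janssen above Larsen: 2 + 5 + 3 + 3 = 13.
Ballots ranking Larsen above Janssen: 17 − 13 = 4.
Janssen wins the head-to-head 13–4.

Janssen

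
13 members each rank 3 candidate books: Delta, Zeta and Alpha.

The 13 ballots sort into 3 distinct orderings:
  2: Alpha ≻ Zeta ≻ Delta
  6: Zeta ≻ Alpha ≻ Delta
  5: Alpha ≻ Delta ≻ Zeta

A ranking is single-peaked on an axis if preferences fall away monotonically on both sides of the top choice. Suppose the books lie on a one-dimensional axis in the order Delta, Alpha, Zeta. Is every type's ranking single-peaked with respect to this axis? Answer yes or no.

Axis positions: Delta=1, Alpha=2, Zeta=3.
Type 1 (peak Alpha at position 2): ranking walks positions 2-3-1, expanding outward from the peak — single-peaked.
Type 2 (peak Zeta at position 3): ranking walks positions 3-2-1, expanding outward from the peak — single-peaked.
Type 3 (peak Alpha at position 2): ranking walks positions 2-1-3, expanding outward from the peak — single-peaked.
Every ranking is single-peaked on this axis.

yes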